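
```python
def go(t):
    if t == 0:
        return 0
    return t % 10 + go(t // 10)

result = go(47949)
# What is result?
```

Sum of digits of 47949: 9 + 4 + 9 + 7 + 4 = 33

Answer: 33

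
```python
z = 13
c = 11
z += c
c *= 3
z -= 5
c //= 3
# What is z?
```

Trace:
`z = 13` → z = 13
`c = 11` → c = 11
`z += c` → z = 24
`c *= 3` → c = 33
`z -= 5` → z = 19
`c //= 3` → c = 11
So z = 19

Answer: 19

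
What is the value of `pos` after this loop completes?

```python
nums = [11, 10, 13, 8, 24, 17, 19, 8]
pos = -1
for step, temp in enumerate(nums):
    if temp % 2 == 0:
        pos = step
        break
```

First even number index in [11, 10, 13, 8, 24, 17, 19, 8]
`pos` takes the values: -1 → 1

Answer: 1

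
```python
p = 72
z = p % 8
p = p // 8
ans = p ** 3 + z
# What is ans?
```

Trace:
`p = 72` → p = 72
`z = p % 8` → z = 0
`p = p // 8` → p = 9
`ans = p ** 3 + z` → ans = 729
So ans = 729

Answer: 729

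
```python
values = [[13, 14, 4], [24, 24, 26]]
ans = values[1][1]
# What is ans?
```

Trace:
`values = [[13, 14, 4], [24, 24, 26]]` → values = [[13, 14, 4], [24, 24, 26]]
`ans = values[1][1]` → ans = 24
So ans = 24

Answer: 24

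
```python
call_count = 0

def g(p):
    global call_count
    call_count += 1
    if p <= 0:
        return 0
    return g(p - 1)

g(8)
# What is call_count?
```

Linear recursion stepping by 1: 9 calls from p=8 down to ≤0.

Answer: 9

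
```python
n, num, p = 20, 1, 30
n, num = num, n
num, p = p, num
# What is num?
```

Trace:
`n, num, p = 20, 1, 30` → n = 20; num = 1; p = 30
`n, num = num, n` → n = 1; num = 20
`num, p = p, num` → num = 30; p = 20
So num = 30

Answer: 30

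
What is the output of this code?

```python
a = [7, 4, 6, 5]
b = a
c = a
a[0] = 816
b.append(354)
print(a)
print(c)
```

Key concept: multiple aliases.
Step by step:
`a = [7, 4, 6, 5]` → a = [7, 4, 6, 5]
`b = a` → b = [7, 4, 6, 5] (same object as a)
`c = a` → c = [7, 4, 6, 5] (same object as a, b)
`a[0] = 816` → a = [816, 4, 6, 5] (same object as b, c); b = [816, 4, 6, 5] (same object as a, c); c = [816, 4, 6, 5] (same object as a, b)
`b.append(354)` → a = [816, 4, 6, 5, 354] (same object as b, c); b = [816, 4, 6, 5, 354] (same object as a, c); c = [816, 4, 6, 5, 354] (same object as a, b)
`print(a)` → prints [816, 4, 6, 5, 354]
`print(c)` → prints [816, 4, 6, 5, 354]

Answer:
[816, 4, 6, 5, 354]
[816, 4, 6, 5, 354]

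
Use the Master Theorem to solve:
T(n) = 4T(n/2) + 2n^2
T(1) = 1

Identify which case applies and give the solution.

a=4, b=2, f(n)=2n^2. log_2(4) = 2. Since c=2 = 2, Case 2 applies: T(n) = Θ(n^log_b(a) · log n) = O(n^2 log n).

Answer: O(n^2 log n) - Case 2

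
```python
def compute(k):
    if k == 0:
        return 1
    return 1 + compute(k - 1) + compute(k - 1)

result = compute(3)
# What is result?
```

compute(k) = 1 + 2·compute(k-1), compute(0)=1. Closed form: (1+1)·2^3 - 1 = 15.

Answer: 15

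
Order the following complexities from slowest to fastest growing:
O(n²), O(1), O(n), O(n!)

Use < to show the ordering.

Ordered by growth rate: O(1) < O(n) < O(n²) < O(n!)

Answer: O(1) < O(n) < O(n²) < O(n!)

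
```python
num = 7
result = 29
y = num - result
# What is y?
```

Trace:
`num = 7` → num = 7
`result = 29` → result = 29
`y = num - result` → y = -22
So y = -22

Answer: -22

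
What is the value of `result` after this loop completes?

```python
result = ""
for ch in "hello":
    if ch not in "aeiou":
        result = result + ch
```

Remove vowels from 'hello'
`result` takes the values: "" → "h" → "hl" → "hll"

Answer: "hll"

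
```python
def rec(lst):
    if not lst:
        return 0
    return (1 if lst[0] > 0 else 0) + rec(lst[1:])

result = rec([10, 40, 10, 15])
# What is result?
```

Count of positive elements in [10, 40, 10, 15] = 4

Answer: 4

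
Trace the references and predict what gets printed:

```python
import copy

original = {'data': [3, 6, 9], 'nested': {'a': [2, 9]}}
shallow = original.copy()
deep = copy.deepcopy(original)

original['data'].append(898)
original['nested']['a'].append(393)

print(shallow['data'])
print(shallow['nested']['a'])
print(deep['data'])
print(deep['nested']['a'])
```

Key concept: comparing shallow vs deep copy.
Step by step:
`original = {'data': [3, 6, 9], 'nested': {'a': [2, 9]}}` → original = {'data': [3, 6, 9], 'nested': {'a': [2, 9]}}
`shallow = original.copy()` → shallow = {'data': [3, 6, 9], 'nested': {'a': [2, 9]}}
`deep = copy.deepcopy(original)` → deep = {'data': [3, 6, 9], 'nested': {'a': [2, 9]}}
`original['data'].append(898)` → original = {'data': [3, 6, 9, 898], 'nested': {'a': [2, 9]}}; shallow = {'data': [3, 6, 9, 898], 'nested': {'a': [2, 9]}}
`original['nested']['a'].append(393)` → original = {'data': [3, 6, 9, 898], 'nested': {'a': [2, 9, 393]}}; shallow = {'data': [3, 6, 9, 898], 'nested': {'a': [2, 9, 393]}}
`print(shallow['data'])` → prints [3, 6, 9, 898]
`print(shallow['nested']['a'])` → prints [2, 9, 393]
`print(deep['data'])` → prints [3, 6, 9]
`print(deep['nested']['a'])` → prints [2, 9]

Answer:
[3, 6, 9, 898]
[2, 9, 393]
[3, 6, 9]
[2, 9]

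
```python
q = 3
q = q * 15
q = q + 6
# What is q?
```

Trace:
`q = 3` → q = 3
`q = q * 15` → q = 45
`q = q + 6` → q = 51
So q = 51

Answer: 51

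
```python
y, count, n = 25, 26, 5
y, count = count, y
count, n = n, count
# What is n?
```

Trace:
`y, count, n = 25, 26, 5` → y = 25; count = 26; n = 5
`y, count = count, y` → y = 26; count = 25
`count, n = n, count` → count = 5; n = 25
So n = 25

Answer: 25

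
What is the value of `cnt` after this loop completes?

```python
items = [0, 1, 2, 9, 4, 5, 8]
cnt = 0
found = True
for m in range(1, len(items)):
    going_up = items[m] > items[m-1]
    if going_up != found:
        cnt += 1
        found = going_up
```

Count direction changes in [0, 1, 2, 9, 4, 5, 8]
`cnt` takes the values: 0 → 1 → 2

Answer: 2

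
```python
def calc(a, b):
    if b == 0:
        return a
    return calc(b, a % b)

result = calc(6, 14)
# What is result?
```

calc(6, 14) -> calc(14, 6) -> calc(6, 2) -> calc(2, 0) -> 2

Answer: 2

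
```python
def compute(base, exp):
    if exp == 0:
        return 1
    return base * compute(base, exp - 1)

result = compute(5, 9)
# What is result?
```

compute(5, 9) = 5 * 5 * 5 * 5 * 5 * 5 * 5 * 5 * 5 = 1953125

Answer: 1953125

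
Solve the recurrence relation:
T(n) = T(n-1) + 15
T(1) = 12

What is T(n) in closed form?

Unrolling: T(n) = T(1) + 15·(n-1) = 12 + 15(n-1) = 15n - 3.

Answer: T(n) = 15n - 3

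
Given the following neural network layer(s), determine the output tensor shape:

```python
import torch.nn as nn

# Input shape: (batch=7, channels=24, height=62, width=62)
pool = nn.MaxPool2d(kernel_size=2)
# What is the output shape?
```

Input: (7, 24, 62, 62) -> Output: (7, 24, 31, 31)

Answer: (7, 24, 31, 31)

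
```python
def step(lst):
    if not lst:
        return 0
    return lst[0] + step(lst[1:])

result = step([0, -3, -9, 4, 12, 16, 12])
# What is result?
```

0 + (-3) + (-9) + 4 + 12 + 16 + 12 + 0 = 32

Answer: 32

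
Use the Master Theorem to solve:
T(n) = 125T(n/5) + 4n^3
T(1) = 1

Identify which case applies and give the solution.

a=125, b=5, f(n)=4n^3. log_5(125) = 3. Since c=3 = 3, Case 2 applies: T(n) = Θ(n^log_b(a) · log n) = O(n^3 log n).

Answer: O(n^3 log n) - Case 2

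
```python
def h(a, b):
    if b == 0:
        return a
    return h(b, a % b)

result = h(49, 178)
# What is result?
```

h(49, 178) -> h(178, 49) -> h(49, 31) -> h(31, 18) -> h(18, 13) -> h(13, 5) -> h(5, 3) -> h(3, 2) -> h(2, 1) -> h(1, 0) -> 1

Answer: 1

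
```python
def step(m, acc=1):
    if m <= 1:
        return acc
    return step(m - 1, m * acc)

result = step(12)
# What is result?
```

Accumulator trace (n, acc): (12, 1) -> (11, 12) -> (10, 132) -> (9, 1320) -> (8, 11880) -> (7, 95040) -> (6, 665280) -> (5, 3991680) -> (4, 19958400) -> (3, 79833600) -> (2, 239500800) -> (1, 479001600) -> return 479001600

Answer: 479001600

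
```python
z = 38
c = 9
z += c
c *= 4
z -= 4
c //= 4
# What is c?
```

Trace:
`z = 38` → z = 38
`c = 9` → c = 9
`z += c` → z = 47
`c *= 4` → c = 36
`z -= 4` → z = 43
`c //= 4` → c = 9
So c = 9

Answer: 9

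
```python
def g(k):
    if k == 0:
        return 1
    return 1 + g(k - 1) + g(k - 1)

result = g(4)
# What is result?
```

g(k) = 1 + 2·g(k-1), g(0)=1. Closed form: (1+1)·2^4 - 1 = 31.

Answer: 31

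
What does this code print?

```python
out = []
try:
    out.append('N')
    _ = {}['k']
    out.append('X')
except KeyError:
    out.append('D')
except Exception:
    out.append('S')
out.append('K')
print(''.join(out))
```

Execution trace: 'N' (try body) → 'D' (except KeyError) → 'K' (after the try/except). Output: NDK

Answer: NDK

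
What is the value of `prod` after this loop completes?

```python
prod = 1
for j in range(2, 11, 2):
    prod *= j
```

Product of even numbers 2 to 10
`prod` takes the values: 1 → 2 → 8 → 48 → 384 → 3840

Answer: 3840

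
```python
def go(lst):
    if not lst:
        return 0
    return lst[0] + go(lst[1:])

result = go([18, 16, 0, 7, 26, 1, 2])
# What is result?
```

18 + 16 + 0 + 7 + 26 + 1 + 2 + 0 = 70

Answer: 70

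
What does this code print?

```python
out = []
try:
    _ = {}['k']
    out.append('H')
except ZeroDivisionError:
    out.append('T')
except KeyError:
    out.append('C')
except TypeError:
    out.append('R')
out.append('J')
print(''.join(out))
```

Execution trace: 'C' (except KeyError) → 'J' (after the try/except). Output: CJ

Answer: CJ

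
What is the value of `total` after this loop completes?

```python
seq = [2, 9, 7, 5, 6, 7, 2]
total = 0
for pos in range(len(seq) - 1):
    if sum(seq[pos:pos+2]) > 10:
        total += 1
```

Count windows with sum > 10
`total` takes the values: 0 → 1 → 2 → 3 → 4 → 5

Answer: 5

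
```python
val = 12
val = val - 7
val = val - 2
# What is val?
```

Trace:
`val = 12` → val = 12
`val = val - 7` → val = 5
`val = val - 2` → val = 3
So val = 3

Answer: 3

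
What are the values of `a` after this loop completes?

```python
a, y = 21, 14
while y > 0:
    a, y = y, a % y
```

GCD of 21 and 14
`a` takes the values: 21 → 14 → 7

Answer: 7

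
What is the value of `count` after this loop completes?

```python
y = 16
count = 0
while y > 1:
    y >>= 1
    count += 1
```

Count right shifts until 1
`count` takes the values: 0 → 1 → 2 → 3 → 4

Answer: 4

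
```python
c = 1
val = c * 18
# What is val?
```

Trace:
`c = 1` → c = 1
`val = c * 18` → val = 18
So val = 18

Answer: 18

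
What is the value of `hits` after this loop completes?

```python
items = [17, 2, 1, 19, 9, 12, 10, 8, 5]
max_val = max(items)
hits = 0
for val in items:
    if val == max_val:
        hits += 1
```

Count of max value 19 in [17, 2, 1, 19, 9, 12, 10, 8, 5]
`hits` takes the values: 0 → 1

Answer: 1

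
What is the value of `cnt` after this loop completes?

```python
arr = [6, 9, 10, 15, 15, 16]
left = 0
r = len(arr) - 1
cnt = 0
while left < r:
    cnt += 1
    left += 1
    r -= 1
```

Iterations until pointers meet (list length 6)
`cnt` takes the values: 0 → 1 → 2 → 3

Answer: 3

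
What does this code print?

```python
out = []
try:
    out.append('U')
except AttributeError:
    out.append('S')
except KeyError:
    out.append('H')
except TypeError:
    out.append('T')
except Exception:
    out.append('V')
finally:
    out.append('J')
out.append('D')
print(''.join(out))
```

Execution trace: 'U' (try body, no exception) → 'J' (finally) → 'D' (after the try/except). Output: UJD

Answer: UJD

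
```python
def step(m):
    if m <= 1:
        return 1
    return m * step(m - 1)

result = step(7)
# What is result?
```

step(7) = 7 * 6 * 5 * 4 * 3 * 2 * 1 = 5040

Answer: 5040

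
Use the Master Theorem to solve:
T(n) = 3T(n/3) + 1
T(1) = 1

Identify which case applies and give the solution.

a=3, b=3, f(n)=1. log_3(3) = 1. Since c=0 < 1, Case 1 applies: T(n) = Θ(n^log_b(a)) = O(n).

Answer: O(n) - Case 1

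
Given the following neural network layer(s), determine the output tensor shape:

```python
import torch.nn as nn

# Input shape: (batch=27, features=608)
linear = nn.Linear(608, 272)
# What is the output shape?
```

Input: (27, 608) -> Output: (27, 272)

Answer: (27, 272)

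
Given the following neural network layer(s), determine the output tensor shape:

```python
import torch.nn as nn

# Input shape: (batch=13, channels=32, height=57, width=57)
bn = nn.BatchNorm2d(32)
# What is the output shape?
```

Input: (13, 32, 57, 57) -> Output: (13, 32, 57, 57)

Answer: (13, 32, 57, 57)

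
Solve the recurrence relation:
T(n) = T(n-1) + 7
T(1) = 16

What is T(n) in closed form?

Unrolling: T(n) = T(1) + 7·(n-1) = 16 + 7(n-1) = 7n + 9.

Answer: T(n) = 7n + 9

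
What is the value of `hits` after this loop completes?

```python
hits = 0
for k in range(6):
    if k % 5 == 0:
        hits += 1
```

Count numbers divisible by 5 in range(6)
`hits` takes the values: 0 → 1 → 2

Answer: 2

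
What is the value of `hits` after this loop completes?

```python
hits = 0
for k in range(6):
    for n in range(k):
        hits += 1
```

Triangle number: 0+1+2+...+5
`hits` takes the values: 0 → 1 → 2 → 3 → 4 → 5 → 6 → 7 → 8 → 9 → 10 → 11 → 12 → 13 → 14 → 15

Answer: 15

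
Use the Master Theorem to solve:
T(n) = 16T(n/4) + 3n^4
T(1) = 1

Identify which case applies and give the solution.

a=16, b=4, f(n)=3n^4. log_4(16) = 2. Since c=4 > 2 and the regularity condition holds (16(n/4)^4 = (16/4^4)n^4 with 16/4^4 < 1), Case 3 applies: T(n) = Θ(f(n)) = O(n^4).

Answer: O(n^4) - Case 3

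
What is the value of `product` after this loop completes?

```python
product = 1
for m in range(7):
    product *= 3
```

3^7 = 2187
`product` takes the values: 1 → 3 → 9 → 27 → 81 → 243 → 729 → 2187

Answer: 2187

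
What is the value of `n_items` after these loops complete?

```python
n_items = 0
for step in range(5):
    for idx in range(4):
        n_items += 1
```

5 * 4 = 20
`n_items` takes the values: 0 → 1 → 2 → 3 → 4 → 5 → 6 → 7 → 8 → 9 → 10 → 11 → 12 → 13 → 14 → 15 → 16 → 17 → 18 → 19 → 20

Answer: 20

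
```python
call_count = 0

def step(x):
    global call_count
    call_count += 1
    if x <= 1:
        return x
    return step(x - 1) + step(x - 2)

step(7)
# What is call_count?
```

Calls(x) = 1 + Calls(x-1) + Calls(x-2); Calls(0)=Calls(1)=1. For x=7 this gives 41.

Answer: 41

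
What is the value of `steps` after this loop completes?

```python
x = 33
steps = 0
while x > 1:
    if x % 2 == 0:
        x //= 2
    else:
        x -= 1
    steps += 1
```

Steps to reduce 33 to 1
`steps` takes the values: 0 → 1 → 2 → 3 → 4 → 5 → 6

Answer: 6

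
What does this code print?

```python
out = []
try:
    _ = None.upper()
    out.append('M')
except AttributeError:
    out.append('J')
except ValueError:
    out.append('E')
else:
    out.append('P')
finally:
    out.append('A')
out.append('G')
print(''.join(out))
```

Execution trace: 'J' (except AttributeError) → 'A' (finally) → 'G' (after the try/except). Output: JAG

Answer: JAG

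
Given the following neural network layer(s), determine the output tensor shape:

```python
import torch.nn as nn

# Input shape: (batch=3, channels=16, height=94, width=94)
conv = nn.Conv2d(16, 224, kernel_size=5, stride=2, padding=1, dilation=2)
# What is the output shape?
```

Input: (3, 16, 94, 94) -> Output: (3, 224, 44, 44)

Answer: (3, 224, 44, 44)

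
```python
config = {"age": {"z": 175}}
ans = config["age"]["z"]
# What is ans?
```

Trace:
`config = {"age": {"z": 175}}` → config = {'age': {'z': 175}}
`ans = config["age"]["z"]` → ans = 175
So ans = 175

Answer: 175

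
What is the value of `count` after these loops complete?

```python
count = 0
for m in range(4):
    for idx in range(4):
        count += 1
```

4 * 4 = 16
`count` takes the values: 0 → 1 → 2 → 3 → 4 → 5 → 6 → 7 → 8 → 9 → 10 → 11 → 12 → 13 → 14 → 15 → 16

Answer: 16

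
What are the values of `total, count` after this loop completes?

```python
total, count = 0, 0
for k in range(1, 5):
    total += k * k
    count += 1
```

Sum of squares and count
`total, count` takes the values: (0, 0) → (1, 0) → (1, 1) → (5, 1) → (5, 2) → (14, 2) → (14, 3) → (30, 3) → (30, 4)

Answer: 30, 4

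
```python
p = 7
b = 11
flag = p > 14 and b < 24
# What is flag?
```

Trace:
`p = 7` → p = 7
`b = 11` → b = 11
`flag = p > 14 and b < 24` → flag = False
So flag = False

Answer: False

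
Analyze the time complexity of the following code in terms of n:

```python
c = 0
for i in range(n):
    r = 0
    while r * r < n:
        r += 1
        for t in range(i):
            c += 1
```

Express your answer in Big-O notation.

Each loop level contributes: n × √n × n. Multiplying the contributions gives O(n^2√n).

Answer: O(n^2√n)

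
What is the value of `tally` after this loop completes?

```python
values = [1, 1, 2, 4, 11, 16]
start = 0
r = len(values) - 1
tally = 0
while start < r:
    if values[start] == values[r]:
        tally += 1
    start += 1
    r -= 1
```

Count matching pairs from ends
`tally` takes the values: 0

Answer: 0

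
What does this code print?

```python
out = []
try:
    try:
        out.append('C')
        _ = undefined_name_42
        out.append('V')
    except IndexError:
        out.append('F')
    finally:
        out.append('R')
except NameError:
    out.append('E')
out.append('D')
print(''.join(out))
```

Execution trace: 'C' (try body) → 'R' (finally) → 'E' (outer except NameError) → 'D' (after the try/except). Output: CRED

Answer: CRED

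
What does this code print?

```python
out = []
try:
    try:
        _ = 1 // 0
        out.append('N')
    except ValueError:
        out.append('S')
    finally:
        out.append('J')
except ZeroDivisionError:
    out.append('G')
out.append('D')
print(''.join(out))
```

Execution trace: 'J' (inner finally) → 'G' (outer except ZeroDivisionError) → 'D' (after the try/except). Output: JGD

Answer: JGD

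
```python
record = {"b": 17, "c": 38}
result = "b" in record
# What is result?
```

Trace:
`record = {"b": 17, "c": 38}` → record = {'b': 17, 'c': 38}
`result = "b" in record` → result = True
So result = True

Answer: True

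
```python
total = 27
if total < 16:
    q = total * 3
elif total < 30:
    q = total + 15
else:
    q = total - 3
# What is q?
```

Trace:
`total = 27` → total = 27
`if total < 16: ...` → total < 16 is False, total < 30 is True → q = 42
So q = 42

Answer: 42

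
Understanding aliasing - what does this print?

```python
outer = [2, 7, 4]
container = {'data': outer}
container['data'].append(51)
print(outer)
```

Key concept: dict holds reference to list.
Step by step:
`outer = [2, 7, 4]` → outer = [2, 7, 4]
`container = {'data': outer}` → container = {'data': [2, 7, 4]}
`container['data'].append(51)` → outer = [2, 7, 4, 51]; container = {'data': [2, 7, 4, 51]}
`print(outer)` → prints [2, 7, 4, 51]

Answer: [2, 7, 4, 51]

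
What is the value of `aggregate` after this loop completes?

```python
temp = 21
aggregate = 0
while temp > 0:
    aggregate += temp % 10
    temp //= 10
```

Sum digits of 21
`aggregate` takes the values: 0 → 1 → 3

Answer: 3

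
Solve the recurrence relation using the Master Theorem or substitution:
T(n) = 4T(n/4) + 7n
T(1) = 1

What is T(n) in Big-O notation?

By Master Theorem: a=4, b=4, f(n)=7n. Since log_4(4) = 1 and f(n) = Θ(n^1), Case 2 applies. T(n) = O(n log n).

Answer: O(n log n)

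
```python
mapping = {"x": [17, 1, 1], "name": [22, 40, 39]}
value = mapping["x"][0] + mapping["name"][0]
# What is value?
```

Trace:
`mapping = {"x": [17, 1, 1], "name": [22, 40, 39]}` → mapping = {'x': [17, 1, 1], 'name': [22, 40, 39]}
`value = mapping["x"][0] + mapping["name"][0]` → value = 39
So value = 39

Answer: 39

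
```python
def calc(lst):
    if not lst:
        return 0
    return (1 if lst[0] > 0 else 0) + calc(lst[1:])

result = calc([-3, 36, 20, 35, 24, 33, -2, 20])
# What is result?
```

Count of positive elements in [-3, 36, 20, 35, 24, 33, -2, 20] = 6

Answer: 6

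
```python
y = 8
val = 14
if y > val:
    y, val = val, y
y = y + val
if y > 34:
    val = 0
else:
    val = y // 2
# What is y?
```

Trace:
`y = 8` → y = 8
`val = 14` → val = 14
`if y > val: ...` → y > val is False → no variable changes
`y = y + val` → y = 22
`if y > 34: ...` → y > 34 is False, take else branch → val = 11
So y = 22

Answer: 22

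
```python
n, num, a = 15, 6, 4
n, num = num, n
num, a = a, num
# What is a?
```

Trace:
`n, num, a = 15, 6, 4` → n = 15; num = 6; a = 4
`n, num = num, n` → n = 6; num = 15
`num, a = a, num` → num = 4; a = 15
So a = 15

Answer: 15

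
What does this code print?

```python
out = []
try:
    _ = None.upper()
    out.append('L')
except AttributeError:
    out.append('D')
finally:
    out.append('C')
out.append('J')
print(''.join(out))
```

Execution trace: 'D' (except AttributeError) → 'C' (finally) → 'J' (after the try/except). Output: DCJ

Answer: DCJ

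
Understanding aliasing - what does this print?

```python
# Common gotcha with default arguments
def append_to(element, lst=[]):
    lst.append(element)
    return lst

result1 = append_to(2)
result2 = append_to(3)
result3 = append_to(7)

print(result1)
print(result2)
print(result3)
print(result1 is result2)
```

Key concept: mutable default argument gotcha.
Step by step:
`result1 = append_to(2)` → result1 = [2]
`result2 = append_to(3)` → result1 = [2, 3] (same object as result2); result2 = [2, 3] (same object as result1)
`result3 = append_to(7)` → result1 = [2, 3, 7] (same object as result2, result3); result2 = [2, 3, 7] (same object as result1, result3); result3 = [2, 3, 7] (same object as result1, result2)
`print(result1)` → prints [2, 3, 7]
`print(result2)` → prints [2, 3, 7]
`print(result3)` → prints [2, 3, 7]
`print(result1 is result2)` → prints True

Answer:
[2, 3, 7]
[2, 3, 7]
[2, 3, 7]
True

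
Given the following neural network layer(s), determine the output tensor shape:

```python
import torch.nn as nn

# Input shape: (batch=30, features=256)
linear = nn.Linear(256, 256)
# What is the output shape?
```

Input: (30, 256) -> Output: (30, 256)

Answer: (30, 256)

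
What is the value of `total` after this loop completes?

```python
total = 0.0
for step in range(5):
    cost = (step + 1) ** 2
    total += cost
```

Sum of squared losses 1² + 2² + ... + 5²
`total` takes the values: 0.0 → 1.0 → 5.0 → 14.0 → 30.0 → 55.0

Answer: 55.0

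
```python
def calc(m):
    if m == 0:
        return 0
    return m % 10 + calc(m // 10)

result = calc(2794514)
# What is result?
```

Sum of digits of 2794514: 4 + 1 + 5 + 4 + 9 + 7 + 2 = 32

Answer: 32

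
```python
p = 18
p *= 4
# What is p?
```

Trace:
`p = 18` → p = 18
`p *= 4` → p = 72
So p = 72

Answer: 72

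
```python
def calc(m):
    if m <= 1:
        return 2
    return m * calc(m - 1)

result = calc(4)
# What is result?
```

calc(4) = 4 * 3 * 2 * 2 = 48

Answer: 48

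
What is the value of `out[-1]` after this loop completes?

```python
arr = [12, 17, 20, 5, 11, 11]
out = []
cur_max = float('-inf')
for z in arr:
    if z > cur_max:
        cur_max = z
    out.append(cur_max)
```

Running max ends at 20
`out` takes the values: [] → [12] → [12, 17] → [12, 17, 20] → [12, 17, 20, 20] → [12, 17, 20, 20, 20] → [12, 17, 20, 20, 20, 20]
So `out[-1]` = 20

Answer: 20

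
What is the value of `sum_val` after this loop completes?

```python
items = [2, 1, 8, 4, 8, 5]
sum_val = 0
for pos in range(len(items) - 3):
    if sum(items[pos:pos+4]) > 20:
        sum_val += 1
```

Count windows with sum > 20
`sum_val` takes the values: 0 → 1 → 2

Answer: 2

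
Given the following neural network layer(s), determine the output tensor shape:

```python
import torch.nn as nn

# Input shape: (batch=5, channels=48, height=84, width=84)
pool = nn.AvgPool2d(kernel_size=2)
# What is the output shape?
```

Input: (5, 48, 84, 84) -> Output: (5, 48, 42, 42)

Answer: (5, 48, 42, 42)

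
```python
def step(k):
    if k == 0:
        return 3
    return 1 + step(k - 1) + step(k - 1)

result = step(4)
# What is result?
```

step(k) = 1 + 2·step(k-1), step(0)=3. Closed form: (3+1)·2^4 - 1 = 63.

Answer: 63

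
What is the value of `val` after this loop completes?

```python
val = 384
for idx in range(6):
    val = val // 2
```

Halve 6 times: 384 // 2^6 = 6
`val` takes the values: 384 → 192 → 96 → 48 → 24 → 12 → 6

Answer: 6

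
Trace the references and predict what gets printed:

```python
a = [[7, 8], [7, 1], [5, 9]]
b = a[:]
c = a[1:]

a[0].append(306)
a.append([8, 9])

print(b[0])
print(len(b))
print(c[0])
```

Key concept: slice with nested mutation.
Step by step:
`a = [[7, 8], [7, 1], [5, 9]]` → a = [[7, 8], [7, 1], [5, 9]]
`b = a[:]` → b = [[7, 8], [7, 1], [5, 9]]
`c = a[1:]` → c = [[7, 1], [5, 9]]
`a[0].append(306)` → a = [[7, 8, 306], [7, 1], [5, 9]]; b = [[7, 8, 306], [7, 1], [5, 9]]
`a.append([8, 9])` → a = [[7, 8, 306], [7, 1], [5, 9], [8, 9]]
`print(b[0])` → prints [7, 8, 306]
`print(len(b))` → prints 3
`print(c[0])` → prints [7, 1]

Answer:
[7, 8, 306]
3
[7, 1]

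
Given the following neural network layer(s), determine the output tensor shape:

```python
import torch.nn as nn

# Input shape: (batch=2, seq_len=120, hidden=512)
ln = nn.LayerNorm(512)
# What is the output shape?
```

Input: (2, 120, 512) -> Output: (2, 120, 512)

Answer: (2, 120, 512)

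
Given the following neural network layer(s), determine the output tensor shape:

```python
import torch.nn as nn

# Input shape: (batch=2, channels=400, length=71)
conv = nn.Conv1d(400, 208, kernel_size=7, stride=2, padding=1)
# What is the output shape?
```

Input: (2, 400, 71) -> Output: (2, 208, 34)

Answer: (2, 208, 34)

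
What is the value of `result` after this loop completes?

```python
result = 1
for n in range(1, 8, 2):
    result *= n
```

Product of 1, 3, 5, ... up to 7
`result` takes the values: 1 → 3 → 15 → 105

Answer: 105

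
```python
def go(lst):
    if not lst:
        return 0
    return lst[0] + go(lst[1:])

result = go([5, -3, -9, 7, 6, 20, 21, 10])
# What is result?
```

5 + (-3) + (-9) + 7 + 6 + 20 + 21 + 10 + 0 = 57

Answer: 57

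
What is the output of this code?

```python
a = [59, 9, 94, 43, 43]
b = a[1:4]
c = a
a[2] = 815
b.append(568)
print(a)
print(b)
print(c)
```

Key concept: slice vs alias.
Step by step:
`a = [59, 9, 94, 43, 43]` → a = [59, 9, 94, 43, 43]
`b = a[1:4]` → b = [9, 94, 43]
`c = a` → c = [59, 9, 94, 43, 43] (same object as a)
`a[2] = 815` → a = [59, 9, 815, 43, 43] (same object as c); c = [59, 9, 815, 43, 43] (same object as a)
`b.append(568)` → b = [9, 94, 43, 568]
`print(a)` → prints [59, 9, 815, 43, 43]
`print(b)` → prints [9, 94, 43, 568]
`print(c)` → prints [59, 9, 815, 43, 43]

Answer:
[59, 9, 815, 43, 43]
[9, 94, 43, 568]
[59, 9, 815, 43, 43]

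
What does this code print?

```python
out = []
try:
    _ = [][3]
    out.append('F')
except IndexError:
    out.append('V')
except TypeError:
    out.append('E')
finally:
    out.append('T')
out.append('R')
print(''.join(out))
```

Execution trace: 'V' (except IndexError) → 'T' (finally) → 'R' (after the try/except). Output: VTR

Answer: VTR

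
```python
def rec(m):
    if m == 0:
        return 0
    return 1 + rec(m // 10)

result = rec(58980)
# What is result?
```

Count of digits of 58980: 5

Answer: 5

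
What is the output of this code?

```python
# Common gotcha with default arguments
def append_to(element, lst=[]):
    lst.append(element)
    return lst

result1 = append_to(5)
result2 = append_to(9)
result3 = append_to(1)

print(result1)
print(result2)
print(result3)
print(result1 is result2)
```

Key concept: mutable default argument gotcha.
Step by step:
`result1 = append_to(5)` → result1 = [5]
`result2 = append_to(9)` → result1 = [5, 9] (same object as result2); result2 = [5, 9] (same object as result1)
`result3 = append_to(1)` → result1 = [5, 9, 1] (same object as result2, result3); result2 = [5, 9, 1] (same object as result1, result3); result3 = [5, 9, 1] (same object as result1, result2)
`print(result1)` → prints [5, 9, 1]
`print(result2)` → prints [5, 9, 1]
`print(result3)` → prints [5, 9, 1]
`print(result1 is result2)` → prints True

Answer:
[5, 9, 1]
[5, 9, 1]
[5, 9, 1]
True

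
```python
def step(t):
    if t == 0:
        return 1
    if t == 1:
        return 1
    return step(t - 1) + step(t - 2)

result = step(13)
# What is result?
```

Build up from base cases: step(0)=1, step(1)=1, step(2)=2, step(3)=3, step(4)=5, step(5)=8, step(6)=13, ..., step(13)=377

Answer: 377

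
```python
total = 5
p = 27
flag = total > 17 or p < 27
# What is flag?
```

Trace:
`total = 5` → total = 5
`p = 27` → p = 27
`flag = total > 17 or p < 27` → flag = False
So flag = False

Answer: False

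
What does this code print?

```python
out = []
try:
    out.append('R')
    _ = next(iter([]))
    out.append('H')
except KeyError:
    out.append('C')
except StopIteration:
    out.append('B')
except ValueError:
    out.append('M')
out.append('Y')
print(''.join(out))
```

Execution trace: 'R' (try body) → 'B' (except StopIteration) → 'Y' (after the try/except). Output: RBY

Answer: RBY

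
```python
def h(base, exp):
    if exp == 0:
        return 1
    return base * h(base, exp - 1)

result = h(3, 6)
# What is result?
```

h(3, 6) = 3 * 3 * 3 * 3 * 3 * 3 = 729

Answer: 729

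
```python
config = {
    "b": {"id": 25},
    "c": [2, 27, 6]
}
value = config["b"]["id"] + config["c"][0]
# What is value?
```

Trace:
`config = { ...` → config = {'b': {'id': 25}, 'c': [2, 27, 6]}
`value = config["b"]["id"] + config["c"][0]` → value = 27
So value = 27

Answer: 27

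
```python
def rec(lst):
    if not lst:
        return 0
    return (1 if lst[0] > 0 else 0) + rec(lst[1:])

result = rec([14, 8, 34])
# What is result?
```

Count of positive elements in [14, 8, 34] = 3

Answer: 3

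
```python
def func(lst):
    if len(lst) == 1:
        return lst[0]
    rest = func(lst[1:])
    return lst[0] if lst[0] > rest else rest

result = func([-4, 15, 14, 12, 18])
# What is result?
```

Recursive max over [-4, 15, 14, 12, 18] = 18

Answer: 18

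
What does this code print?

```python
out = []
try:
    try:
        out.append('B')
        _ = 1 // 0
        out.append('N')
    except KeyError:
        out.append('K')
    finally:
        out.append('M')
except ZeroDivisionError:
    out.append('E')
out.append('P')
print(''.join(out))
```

Execution trace: 'B' (try body) → 'M' (finally) → 'E' (outer except ZeroDivisionError) → 'P' (after the try/except). Output: BMEP

Answer: BMEP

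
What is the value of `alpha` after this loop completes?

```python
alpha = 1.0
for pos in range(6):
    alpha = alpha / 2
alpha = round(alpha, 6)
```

Halving LR 6 times: 1 / 2^6
`alpha` takes the values: 1.0 → 0.5 → 0.25 → 0.125 → 0.0625 → 0.03125 → 0.015625

Answer: 0.015625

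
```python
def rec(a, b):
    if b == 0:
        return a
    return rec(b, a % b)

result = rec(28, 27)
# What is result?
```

rec(28, 27) -> rec(27, 1) -> rec(1, 0) -> 1

Answer: 1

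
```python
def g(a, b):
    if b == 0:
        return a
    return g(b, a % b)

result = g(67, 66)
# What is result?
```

g(67, 66) -> g(66, 1) -> g(1, 0) -> 1

Answer: 1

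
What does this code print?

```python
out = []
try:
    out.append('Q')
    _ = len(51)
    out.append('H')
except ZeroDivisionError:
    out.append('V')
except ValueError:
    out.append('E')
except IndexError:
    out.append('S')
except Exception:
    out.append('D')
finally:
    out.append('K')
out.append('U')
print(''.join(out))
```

Execution trace: 'Q' (try body) → 'D' (except Exception) → 'K' (finally) → 'U' (after the try/except). Output: QDKU

Answer: QDKU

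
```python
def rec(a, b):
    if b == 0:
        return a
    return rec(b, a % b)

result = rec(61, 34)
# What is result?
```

rec(61, 34) -> rec(34, 27) -> rec(27, 7) -> rec(7, 6) -> rec(6, 1) -> rec(1, 0) -> 1

Answer: 1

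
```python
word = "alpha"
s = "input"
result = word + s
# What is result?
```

Trace:
`word = "alpha"` → word = 'alpha'
`s = "input"` → s = 'input'
`result = word + s` → result = 'alphainput'
So result = 'alphainput'

Answer: 'alphainput'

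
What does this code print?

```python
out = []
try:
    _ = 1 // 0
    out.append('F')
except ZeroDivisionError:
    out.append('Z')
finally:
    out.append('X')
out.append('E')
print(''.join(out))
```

Execution trace: 'Z' (except ZeroDivisionError) → 'X' (finally) → 'E' (after the try/except). Output: ZXE

Answer: ZXE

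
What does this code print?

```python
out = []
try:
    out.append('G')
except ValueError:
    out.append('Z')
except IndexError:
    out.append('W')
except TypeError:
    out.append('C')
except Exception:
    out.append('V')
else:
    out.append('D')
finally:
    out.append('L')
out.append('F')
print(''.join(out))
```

Execution trace: 'G' (try body, no exception) → 'D' (else) → 'L' (finally) → 'F' (after the try/except). Output: GDLF

Answer: GDLF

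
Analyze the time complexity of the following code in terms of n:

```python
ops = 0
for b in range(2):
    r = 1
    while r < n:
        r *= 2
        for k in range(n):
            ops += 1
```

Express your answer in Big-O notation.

Each loop level contributes: 1 × log n × n. Multiplying the contributions gives O(n log n).

Answer: O(n log n)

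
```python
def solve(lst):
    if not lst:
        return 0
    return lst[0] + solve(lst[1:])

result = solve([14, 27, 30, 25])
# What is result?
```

14 + 27 + 30 + 25 + 0 = 96

Answer: 96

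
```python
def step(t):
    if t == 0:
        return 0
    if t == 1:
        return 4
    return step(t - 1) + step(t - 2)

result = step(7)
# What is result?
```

Build up from base cases: step(0)=0, step(1)=4, step(2)=4, step(3)=8, step(4)=12, step(5)=20, step(6)=32, ..., step(7)=52

Answer: 52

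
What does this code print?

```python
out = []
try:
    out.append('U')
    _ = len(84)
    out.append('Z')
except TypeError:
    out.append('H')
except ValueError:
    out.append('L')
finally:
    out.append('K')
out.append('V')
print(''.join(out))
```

Execution trace: 'U' (try body) → 'H' (except TypeError) → 'K' (finally) → 'V' (after the try/except). Output: UHKV

Answer: UHKV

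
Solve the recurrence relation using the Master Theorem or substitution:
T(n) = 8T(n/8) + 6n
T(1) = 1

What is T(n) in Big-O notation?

By Master Theorem: a=8, b=8, f(n)=6n. Since log_8(8) = 1 and f(n) = Θ(n^1), Case 2 applies. T(n) = O(n log n).

Answer: O(n log n)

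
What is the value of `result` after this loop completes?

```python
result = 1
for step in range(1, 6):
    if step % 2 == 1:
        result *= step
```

Product of odd numbers 1 to 5
`result` takes the values: 1 → 3 → 15

Answer: 15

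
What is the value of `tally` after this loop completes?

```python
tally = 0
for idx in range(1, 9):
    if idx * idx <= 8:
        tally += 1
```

Count numbers where idx² ≤ 8
`tally` takes the values: 0 → 1 → 2

Answer: 2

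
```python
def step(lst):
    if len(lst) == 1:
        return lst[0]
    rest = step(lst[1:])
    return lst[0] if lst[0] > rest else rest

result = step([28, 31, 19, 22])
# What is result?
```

Recursive max over [28, 31, 19, 22] = 31

Answer: 31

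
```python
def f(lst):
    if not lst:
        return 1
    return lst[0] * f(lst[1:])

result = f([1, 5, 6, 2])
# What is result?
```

Product over [1, 5, 6, 2] = 1 * 5 * 6 * 2 = 60

Answer: 60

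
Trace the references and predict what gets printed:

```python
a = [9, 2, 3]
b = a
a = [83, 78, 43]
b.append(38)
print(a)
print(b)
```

Key concept: rebinding vs mutation: a is rebound to a new list, b still points at the original.
Step by step:
`a = [9, 2, 3]` → a = [9, 2, 3]
`b = a` → b = [9, 2, 3] (same object as a)
`a = [83, 78, 43]` → a = [83, 78, 43]
`b.append(38)` → b = [9, 2, 3, 38]
`print(a)` → prints [83, 78, 43]
`print(b)` → prints [9, 2, 3, 38]

Answer:
[83, 78, 43]
[9, 2, 3, 38]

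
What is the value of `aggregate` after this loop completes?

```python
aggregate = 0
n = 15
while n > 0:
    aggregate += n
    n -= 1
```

Sum 15 down to 1
`aggregate` takes the values: 0 → 15 → 29 → 42 → 54 → 65 → 75 → 84 → 92 → 99 → 105 → 110 → 114 → 117 → 119 → 120

Answer: 120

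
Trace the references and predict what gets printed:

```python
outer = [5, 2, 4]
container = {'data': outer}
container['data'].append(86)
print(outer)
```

Key concept: dict holds reference to list.
Step by step:
`outer = [5, 2, 4]` → outer = [5, 2, 4]
`container = {'data': outer}` → container = {'data': [5, 2, 4]}
`container['data'].append(86)` → outer = [5, 2, 4, 86]; container = {'data': [5, 2, 4, 86]}
`print(outer)` → prints [5, 2, 4, 86]

Answer: [5, 2, 4, 86]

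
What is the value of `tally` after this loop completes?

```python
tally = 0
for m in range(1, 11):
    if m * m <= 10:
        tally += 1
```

Count numbers where m² ≤ 10
`tally` takes the values: 0 → 1 → 2 → 3

Answer: 3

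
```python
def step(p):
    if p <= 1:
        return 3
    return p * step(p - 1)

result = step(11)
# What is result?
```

step(11) = 11 * 10 * 9 * 8 * 7 * 6 * 5 * 4 * 3 * 2 * 3 = 119750400

Answer: 119750400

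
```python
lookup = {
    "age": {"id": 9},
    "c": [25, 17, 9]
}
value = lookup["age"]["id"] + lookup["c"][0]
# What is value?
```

Trace:
`lookup = { ...` → lookup = {'age': {'id': 9}, 'c': [25, 17, 9]}
`value = lookup["age"]["id"] + lookup["c"][0]` → value = 34
So value = 34

Answer: 34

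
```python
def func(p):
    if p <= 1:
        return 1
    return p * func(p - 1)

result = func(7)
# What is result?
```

func(7) = 7 * 6 * 5 * 4 * 3 * 2 * 1 = 5040

Answer: 5040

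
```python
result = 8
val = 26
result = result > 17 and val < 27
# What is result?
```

Trace:
`result = 8` → result = 8
`val = 26` → val = 26
`result = result > 17 and val < 27` → result = False
So result = False

Answer: False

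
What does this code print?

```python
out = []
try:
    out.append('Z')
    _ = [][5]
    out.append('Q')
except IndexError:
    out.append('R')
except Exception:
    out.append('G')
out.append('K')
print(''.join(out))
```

Execution trace: 'Z' (try body) → 'R' (except IndexError) → 'K' (after the try/except). Output: ZRK

Answer: ZRK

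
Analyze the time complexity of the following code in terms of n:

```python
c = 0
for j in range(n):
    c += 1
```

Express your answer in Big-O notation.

Each loop level contributes: n. Multiplying the contributions gives O(n).

Answer: O(n)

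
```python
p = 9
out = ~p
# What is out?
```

Trace:
`p = 9` → p = 9
`out = ~p` → out = -10
So out = -10

Answer: -10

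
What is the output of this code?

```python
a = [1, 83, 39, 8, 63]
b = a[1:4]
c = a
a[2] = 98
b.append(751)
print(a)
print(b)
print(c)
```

Key concept: slice vs alias.
Step by step:
`a = [1, 83, 39, 8, 63]` → a = [1, 83, 39, 8, 63]
`b = a[1:4]` → b = [83, 39, 8]
`c = a` → c = [1, 83, 39, 8, 63] (same object as a)
`a[2] = 98` → a = [1, 83, 98, 8, 63] (same object as c); c = [1, 83, 98, 8, 63] (same object as a)
`b.append(751)` → b = [83, 39, 8, 751]
`print(a)` → prints [1, 83, 98, 8, 63]
`print(b)` → prints [83, 39, 8, 751]
`print(c)` → prints [1, 83, 98, 8, 63]

Answer:
[1, 83, 98, 8, 63]
[83, 39, 8, 751]
[1, 83, 98, 8, 63]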